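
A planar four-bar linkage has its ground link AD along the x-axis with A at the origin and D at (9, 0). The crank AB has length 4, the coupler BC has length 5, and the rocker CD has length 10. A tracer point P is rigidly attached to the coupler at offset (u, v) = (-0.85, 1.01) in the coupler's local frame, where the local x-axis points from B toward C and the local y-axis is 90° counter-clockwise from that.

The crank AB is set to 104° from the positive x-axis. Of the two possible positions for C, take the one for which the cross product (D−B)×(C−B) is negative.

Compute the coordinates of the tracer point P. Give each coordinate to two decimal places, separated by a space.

0.04 4.74

A=(0,0), D=(9.00,0)
B = A + 4.00·(cos104°, sin104°) = (-0.9677, 3.8812)
|BD| = 10.6967
circle(B,5.00) ∩ circle(D,10.00): a=1.8426, h=4.6481
  candidates: C₊=(2.4358,7.5440) cross=49.719; C₋=(-0.9372,-1.1187) cross=-49.719
  mode - wants cross < 0 → take C=(-0.9372,-1.1187) (cross=-49.719)
ex = (C−B)/|BC| = (0.0061,-1.0000); ey = (1.0000,0.0061)
P = B + -0.85·ex + 1.01·ey = (0.0371,4.7373)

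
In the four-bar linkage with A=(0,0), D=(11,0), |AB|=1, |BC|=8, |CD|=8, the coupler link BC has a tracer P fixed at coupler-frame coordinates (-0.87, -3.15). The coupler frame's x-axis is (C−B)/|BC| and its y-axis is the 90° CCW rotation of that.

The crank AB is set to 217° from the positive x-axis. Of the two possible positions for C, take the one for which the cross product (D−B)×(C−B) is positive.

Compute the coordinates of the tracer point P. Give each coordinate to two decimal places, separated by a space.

0.83 -3.44

A=(0,0), D=(11.00,0)
B = A + 1.00·(cos217°, sin217°) = (-0.7986, -0.6018)
|BD| = 11.8140
circle(B,8.00) ∩ circle(D,8.00): a=5.9070, h=5.3951
  candidates: C₊=(4.8258,5.0872) cross=63.738; C₋=(5.3755,-5.6890) cross=-63.738
  mode + wants cross > 0 → take C=(4.8258,5.0872) (cross=63.738)
ex = (C−B)/|BC| = (0.7031,0.7111); ey = (-0.7111,0.7031)
P = B + -0.87·ex + -3.15·ey = (0.8298,-3.4351)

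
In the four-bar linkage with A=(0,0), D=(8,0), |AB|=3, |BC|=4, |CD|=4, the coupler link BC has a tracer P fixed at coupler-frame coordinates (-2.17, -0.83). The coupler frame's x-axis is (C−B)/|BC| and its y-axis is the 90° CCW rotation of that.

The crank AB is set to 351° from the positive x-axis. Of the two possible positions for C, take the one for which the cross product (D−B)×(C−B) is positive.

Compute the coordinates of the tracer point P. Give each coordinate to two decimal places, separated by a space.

2.44 -2.73

A=(0,0), D=(8.00,0)
B = A + 3.00·(cos351°, sin351°) = (2.9631, -0.4693)
|BD| = 5.0588
circle(B,4.00) ∩ circle(D,4.00): a=2.5294, h=3.0988
  candidates: C₊=(5.1941,2.8507) cross=15.676; C₋=(5.7690,-3.3200) cross=-15.676
  mode + wants cross > 0 → take C=(5.1941,2.8507) (cross=15.676)
ex = (C−B)/|BC| = (0.5577,0.8300); ey = (-0.8300,0.5577)
P = B + -2.17·ex + -0.83·ey = (2.4417,-2.7334)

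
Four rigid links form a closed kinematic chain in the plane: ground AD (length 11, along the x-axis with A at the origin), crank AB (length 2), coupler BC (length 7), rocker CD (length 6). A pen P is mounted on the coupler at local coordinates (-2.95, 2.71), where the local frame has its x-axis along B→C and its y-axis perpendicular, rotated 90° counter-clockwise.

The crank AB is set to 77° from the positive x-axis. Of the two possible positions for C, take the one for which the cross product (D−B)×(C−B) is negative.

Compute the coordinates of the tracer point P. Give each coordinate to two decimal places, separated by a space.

A=(0,0), D=(11.00,0)
B = A + 2.00·(cos77°, sin77°) = (0.4499, 1.9487)
|BD| = 10.7286
circle(B,7.00) ∩ circle(D,6.00): a=5.9701, h=3.6548
  candidates: C₊=(6.9846,4.4583) cross=39.211; C₋=(5.6569,-2.7297) cross=-39.211
  mode - wants cross < 0 → take C=(5.6569,-2.7297) (cross=-39.211)
ex = (C−B)/|BC| = (0.7439,-0.6683); ey = (0.6683,0.7439)
P = B + -2.95·ex + 2.71·ey = (0.0667,5.9362)

0.07 5.94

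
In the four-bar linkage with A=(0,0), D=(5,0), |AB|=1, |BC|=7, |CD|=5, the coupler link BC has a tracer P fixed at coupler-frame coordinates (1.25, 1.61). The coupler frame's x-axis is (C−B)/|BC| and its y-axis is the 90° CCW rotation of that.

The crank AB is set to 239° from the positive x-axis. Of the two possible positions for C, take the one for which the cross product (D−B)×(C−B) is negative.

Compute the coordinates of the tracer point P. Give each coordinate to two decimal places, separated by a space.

1.45 -0.30

A=(0,0), D=(5.00,0)
B = A + 1.00·(cos239°, sin239°) = (-0.5150, -0.8572)
|BD| = 5.5813
circle(B,7.00) ∩ circle(D,5.00): a=4.9407, h=4.9588
  candidates: C₊=(3.6055,4.8016) cross=27.676; C₋=(5.1286,-4.9983) cross=-27.676
  mode - wants cross < 0 → take C=(5.1286,-4.9983) (cross=-27.676)
ex = (C−B)/|BC| = (0.8062,-0.5916); ey = (0.5916,0.8062)
P = B + 1.25·ex + 1.61·ey = (1.4452,-0.2986)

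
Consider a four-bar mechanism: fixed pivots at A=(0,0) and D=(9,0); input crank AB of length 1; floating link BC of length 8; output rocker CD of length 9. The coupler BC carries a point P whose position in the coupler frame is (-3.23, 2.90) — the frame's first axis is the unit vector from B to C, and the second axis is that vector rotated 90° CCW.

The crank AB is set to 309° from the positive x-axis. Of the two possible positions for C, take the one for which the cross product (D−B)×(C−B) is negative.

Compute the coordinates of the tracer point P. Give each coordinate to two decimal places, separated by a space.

1.61 3.45

A=(0,0), D=(9.00,0)
B = A + 1.00·(cos309°, sin309°) = (0.6293, -0.7771)
|BD| = 8.4067
circle(B,8.00) ∩ circle(D,9.00): a=3.1922, h=7.3355
  candidates: C₊=(3.1298,6.8220) cross=61.667; C₋=(4.4860,-7.7861) cross=-61.667
  mode - wants cross < 0 → take C=(4.4860,-7.7861) (cross=-61.667)
ex = (C−B)/|BC| = (0.4821,-0.8761); ey = (0.8761,0.4821)
P = B + -3.23·ex + 2.90·ey = (1.6129,3.4508)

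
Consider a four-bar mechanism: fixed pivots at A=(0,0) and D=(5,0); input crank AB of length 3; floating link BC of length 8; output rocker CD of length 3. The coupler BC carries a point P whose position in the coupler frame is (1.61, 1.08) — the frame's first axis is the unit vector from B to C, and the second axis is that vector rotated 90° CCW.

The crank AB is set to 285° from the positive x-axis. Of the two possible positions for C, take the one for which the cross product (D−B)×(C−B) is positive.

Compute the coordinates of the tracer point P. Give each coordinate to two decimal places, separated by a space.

1.25 -1.02

A=(0,0), D=(5.00,0)
B = A + 3.00·(cos285°, sin285°) = (0.7765, -2.8978)
|BD| = 5.1221
circle(B,8.00) ∩ circle(D,3.00): a=7.9300, h=1.0562
  candidates: C₊=(6.7178,2.4595) cross=5.410; C₋=(7.9129,0.7176) cross=-5.410
  mode + wants cross > 0 → take C=(6.7178,2.4595) (cross=5.410)
ex = (C−B)/|BC| = (0.7427,0.6697); ey = (-0.6697,0.7427)
P = B + 1.61·ex + 1.08·ey = (1.2489,-1.0175)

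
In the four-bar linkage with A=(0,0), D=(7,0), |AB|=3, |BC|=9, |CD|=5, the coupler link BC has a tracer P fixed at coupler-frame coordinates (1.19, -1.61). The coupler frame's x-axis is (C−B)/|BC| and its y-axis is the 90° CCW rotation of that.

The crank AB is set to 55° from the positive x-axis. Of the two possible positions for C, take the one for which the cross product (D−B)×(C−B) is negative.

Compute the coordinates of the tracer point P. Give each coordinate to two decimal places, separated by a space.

1.05 0.57

A=(0,0), D=(7.00,0)
B = A + 3.00·(cos55°, sin55°) = (1.7207, 2.4575)
|BD| = 5.8232
circle(B,9.00) ∩ circle(D,5.00): a=7.7199, h=4.6263
  candidates: C₊=(10.6719,3.3937) cross=26.940; C₋=(6.7672,-4.9946) cross=-26.940
  mode - wants cross < 0 → take C=(6.7672,-4.9946) (cross=-26.940)
ex = (C−B)/|BC| = (0.5607,-0.8280); ey = (0.8280,0.5607)
P = B + 1.19·ex + -1.61·ey = (1.0549,0.5694)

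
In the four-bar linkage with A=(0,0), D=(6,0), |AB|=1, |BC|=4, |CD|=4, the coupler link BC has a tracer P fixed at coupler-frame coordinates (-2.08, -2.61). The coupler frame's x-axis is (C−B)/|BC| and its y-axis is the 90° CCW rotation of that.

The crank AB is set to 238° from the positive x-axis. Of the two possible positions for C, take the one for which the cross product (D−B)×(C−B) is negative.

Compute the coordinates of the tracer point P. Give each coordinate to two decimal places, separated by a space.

A=(0,0), D=(6.00,0)
B = A + 1.00·(cos238°, sin238°) = (-0.5299, -0.8480)
|BD| = 6.5848
circle(B,4.00) ∩ circle(D,4.00): a=3.2924, h=2.2716
  candidates: C₊=(2.4425,1.8287) cross=14.958; C₋=(3.0276,-2.6767) cross=-14.958
  mode - wants cross < 0 → take C=(3.0276,-2.6767) (cross=-14.958)
ex = (C−B)/|BC| = (0.8894,-0.4572); ey = (0.4572,0.8894)
P = B + -2.08·ex + -2.61·ey = (-3.5730,-2.2184)

-3.57 -2.22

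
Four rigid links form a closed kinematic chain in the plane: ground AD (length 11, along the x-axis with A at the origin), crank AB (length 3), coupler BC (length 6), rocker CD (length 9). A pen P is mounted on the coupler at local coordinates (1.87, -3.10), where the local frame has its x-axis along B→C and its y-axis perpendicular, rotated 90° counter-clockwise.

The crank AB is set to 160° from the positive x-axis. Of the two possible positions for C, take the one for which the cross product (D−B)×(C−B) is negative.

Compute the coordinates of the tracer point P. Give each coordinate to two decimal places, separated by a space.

-2.88 -2.59

A=(0,0), D=(11.00,0)
B = A + 3.00·(cos160°, sin160°) = (-2.8191, 1.0261)
|BD| = 13.8571
circle(B,6.00) ∩ circle(D,9.00): a=5.3048, h=2.8033
  candidates: C₊=(2.6788,3.4289) cross=38.846; C₋=(2.2636,-2.1624) cross=-38.846
  mode - wants cross < 0 → take C=(2.2636,-2.1624) (cross=-38.846)
ex = (C−B)/|BC| = (0.8471,-0.5314); ey = (0.5314,0.8471)
P = B + 1.87·ex + -3.10·ey = (-2.8823,-2.5937)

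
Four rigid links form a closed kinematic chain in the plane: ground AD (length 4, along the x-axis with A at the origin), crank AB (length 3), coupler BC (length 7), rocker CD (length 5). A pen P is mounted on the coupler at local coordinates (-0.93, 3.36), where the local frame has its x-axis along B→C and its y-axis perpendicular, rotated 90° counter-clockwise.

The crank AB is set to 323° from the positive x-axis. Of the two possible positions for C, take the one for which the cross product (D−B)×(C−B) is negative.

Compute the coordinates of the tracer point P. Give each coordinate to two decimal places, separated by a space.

A=(0,0), D=(4.00,0)
B = A + 3.00·(cos323°, sin323°) = (2.3959, -1.8054)
|BD| = 2.4151
circle(B,7.00) ∩ circle(D,5.00): a=6.1763, h=3.2945
  candidates: C₊=(4.0353,4.9999) cross=7.957; C₋=(8.9610,0.6235) cross=-7.957
  mode - wants cross < 0 → take C=(8.9610,0.6235) (cross=-7.957)
ex = (C−B)/|BC| = (0.9379,0.3470); ey = (-0.3470,0.9379)
P = B + -0.93·ex + 3.36·ey = (0.3578,1.0231)

0.36 1.02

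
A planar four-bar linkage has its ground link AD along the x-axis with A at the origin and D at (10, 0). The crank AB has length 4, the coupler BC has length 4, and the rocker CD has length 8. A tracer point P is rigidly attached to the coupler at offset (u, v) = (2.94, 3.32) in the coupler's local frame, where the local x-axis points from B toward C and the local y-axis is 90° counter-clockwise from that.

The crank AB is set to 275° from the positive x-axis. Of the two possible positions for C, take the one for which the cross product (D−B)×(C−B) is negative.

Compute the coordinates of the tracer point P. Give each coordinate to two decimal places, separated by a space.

4.27 -1.91

A=(0,0), D=(10.00,0)
B = A + 4.00·(cos275°, sin275°) = (0.3486, -3.9848)
|BD| = 10.4416
circle(B,4.00) ∩ circle(D,8.00): a=2.9223, h=2.7313
  candidates: C₊=(2.0074,-0.3450) cross=28.519; C₋=(4.0921,-5.3941) cross=-28.519
  mode - wants cross < 0 → take C=(4.0921,-5.3941) (cross=-28.519)
ex = (C−B)/|BC| = (0.9359,-0.3523); ey = (0.3523,0.9359)
P = B + 2.94·ex + 3.32·ey = (4.2699,-1.9136)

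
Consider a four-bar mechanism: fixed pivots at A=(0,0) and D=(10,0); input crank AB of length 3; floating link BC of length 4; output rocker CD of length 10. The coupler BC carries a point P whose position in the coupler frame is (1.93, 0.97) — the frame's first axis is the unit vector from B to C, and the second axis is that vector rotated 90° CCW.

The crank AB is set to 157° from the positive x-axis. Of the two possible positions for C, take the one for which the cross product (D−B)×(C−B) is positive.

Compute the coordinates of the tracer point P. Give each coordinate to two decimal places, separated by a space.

-1.68 3.04

A=(0,0), D=(10.00,0)
B = A + 3.00·(cos157°, sin157°) = (-2.7615, 1.1722)
|BD| = 12.8152
circle(B,4.00) ∩ circle(D,10.00): a=3.1303, h=2.4903
  candidates: C₊=(0.5834,3.3657) cross=31.913; C₋=(0.1279,-1.5940) cross=-31.913
  mode + wants cross > 0 → take C=(0.5834,3.3657) (cross=31.913)
ex = (C−B)/|BC| = (0.8362,0.5484); ey = (-0.5484,0.8362)
P = B + 1.93·ex + 0.97·ey = (-1.6795,3.0417)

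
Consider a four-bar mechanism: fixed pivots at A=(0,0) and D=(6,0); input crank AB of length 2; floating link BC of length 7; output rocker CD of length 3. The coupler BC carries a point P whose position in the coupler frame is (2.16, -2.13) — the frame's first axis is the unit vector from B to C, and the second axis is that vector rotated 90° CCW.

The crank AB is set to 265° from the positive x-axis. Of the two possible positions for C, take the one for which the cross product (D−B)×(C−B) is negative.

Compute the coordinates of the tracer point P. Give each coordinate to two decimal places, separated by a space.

1.69 -4.38

A=(0,0), D=(6.00,0)
B = A + 2.00·(cos265°, sin265°) = (-0.1743, -1.9924)
|BD| = 6.4878
circle(B,7.00) ∩ circle(D,3.00): a=6.3266, h=2.9957
  candidates: C₊=(4.9266,2.8014) cross=19.435; C₋=(6.7665,-2.9004) cross=-19.435
  mode - wants cross < 0 → take C=(6.7665,-2.9004) (cross=-19.435)
ex = (C−B)/|BC| = (0.9916,-0.1297); ey = (0.1297,0.9916)
P = B + 2.16·ex + -2.13·ey = (1.6911,-4.3846)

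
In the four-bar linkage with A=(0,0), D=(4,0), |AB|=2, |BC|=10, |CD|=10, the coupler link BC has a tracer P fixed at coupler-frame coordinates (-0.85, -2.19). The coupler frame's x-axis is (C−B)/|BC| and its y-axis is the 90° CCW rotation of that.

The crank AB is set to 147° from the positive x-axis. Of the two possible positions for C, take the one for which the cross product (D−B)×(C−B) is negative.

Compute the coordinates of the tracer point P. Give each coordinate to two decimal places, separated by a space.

-3.94 1.71

A=(0,0), D=(4.00,0)
B = A + 2.00·(cos147°, sin147°) = (-1.6773, 1.0893)
|BD| = 5.7809
circle(B,10.00) ∩ circle(D,10.00): a=2.8904, h=9.5732
  candidates: C₊=(2.9652,9.9463) cross=55.341; C₋=(-0.6425,-8.8570) cross=-55.341
  mode - wants cross < 0 → take C=(-0.6425,-8.8570) (cross=-55.341)
ex = (C−B)/|BC| = (0.1035,-0.9946); ey = (0.9946,0.1035)
P = B + -0.85·ex + -2.19·ey = (-3.9435,1.7081)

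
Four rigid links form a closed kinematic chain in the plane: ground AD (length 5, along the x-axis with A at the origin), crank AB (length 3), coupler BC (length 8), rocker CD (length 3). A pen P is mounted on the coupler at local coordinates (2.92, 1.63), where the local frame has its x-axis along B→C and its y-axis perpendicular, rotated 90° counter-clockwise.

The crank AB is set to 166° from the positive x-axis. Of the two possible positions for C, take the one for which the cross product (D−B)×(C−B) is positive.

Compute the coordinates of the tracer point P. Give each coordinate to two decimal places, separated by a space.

A=(0,0), D=(5.00,0)
B = A + 3.00·(cos166°, sin166°) = (-2.9109, 0.7258)
|BD| = 7.9441
circle(B,8.00) ∩ circle(D,3.00): a=7.4337, h=2.9563
  candidates: C₊=(4.7618,2.9905) cross=23.485; C₋=(4.2217,-2.8973) cross=-23.485
  mode + wants cross > 0 → take C=(4.7618,2.9905) (cross=23.485)
ex = (C−B)/|BC| = (0.9591,0.2831); ey = (-0.2831,0.9591)
P = B + 2.92·ex + 1.63·ey = (-0.5718,3.1157)

-0.57 3.12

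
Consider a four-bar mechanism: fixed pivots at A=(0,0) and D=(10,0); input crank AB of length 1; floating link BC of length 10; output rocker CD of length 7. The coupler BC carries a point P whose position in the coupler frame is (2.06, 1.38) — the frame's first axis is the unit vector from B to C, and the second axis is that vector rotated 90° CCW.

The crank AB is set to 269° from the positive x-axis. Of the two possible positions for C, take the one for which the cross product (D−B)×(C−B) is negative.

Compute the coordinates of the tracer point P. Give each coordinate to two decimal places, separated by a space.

2.46 -1.06

A=(0,0), D=(10.00,0)
B = A + 1.00·(cos269°, sin269°) = (-0.0175, -0.9998)
|BD| = 10.0672
circle(B,10.00) ∩ circle(D,7.00): a=7.5666, h=6.5381
  candidates: C₊=(6.8624,6.2574) cross=65.821; C₋=(8.1611,-6.7541) cross=-65.821
  mode - wants cross < 0 → take C=(8.1611,-6.7541) (cross=-65.821)
ex = (C−B)/|BC| = (0.8179,-0.5754); ey = (0.5754,0.8179)
P = B + 2.06·ex + 1.38·ey = (2.4614,-1.0566)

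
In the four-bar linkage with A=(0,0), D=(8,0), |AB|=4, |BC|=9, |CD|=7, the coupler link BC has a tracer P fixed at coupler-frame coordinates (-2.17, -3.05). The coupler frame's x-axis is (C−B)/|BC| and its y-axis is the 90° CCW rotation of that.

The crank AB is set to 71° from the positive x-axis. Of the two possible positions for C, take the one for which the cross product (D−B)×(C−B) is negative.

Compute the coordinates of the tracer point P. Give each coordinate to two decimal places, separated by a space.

A=(0,0), D=(8.00,0)
B = A + 4.00·(cos71°, sin71°) = (1.3023, 3.7821)
|BD| = 7.6918
circle(B,9.00) ∩ circle(D,7.00): a=5.9260, h=6.7736
  candidates: C₊=(9.7931,6.7665) cross=52.101; C₋=(3.1318,-5.0300) cross=-52.101
  mode - wants cross < 0 → take C=(3.1318,-5.0300) (cross=-52.101)
ex = (C−B)/|BC| = (0.2033,-0.9791); ey = (0.9791,0.2033)
P = B + -2.17·ex + -3.05·ey = (-2.1252,5.2867)

-2.13 5.29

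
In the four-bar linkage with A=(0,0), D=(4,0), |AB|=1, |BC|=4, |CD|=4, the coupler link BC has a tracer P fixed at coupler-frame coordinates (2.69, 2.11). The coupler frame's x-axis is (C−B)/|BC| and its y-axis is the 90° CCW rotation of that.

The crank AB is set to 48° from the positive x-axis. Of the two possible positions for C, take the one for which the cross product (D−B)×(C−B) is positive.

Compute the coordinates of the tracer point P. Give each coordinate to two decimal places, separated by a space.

0.65 4.16

A=(0,0), D=(4.00,0)
B = A + 1.00·(cos48°, sin48°) = (0.6691, 0.7431)
|BD| = 3.4128
circle(B,4.00) ∩ circle(D,4.00): a=1.7064, h=3.6178
  candidates: C₊=(3.1224,3.9025) cross=12.347; C₋=(1.5468,-3.1594) cross=-12.347
  mode + wants cross > 0 → take C=(3.1224,3.9025) (cross=12.347)
ex = (C−B)/|BC| = (0.6133,0.7898); ey = (-0.7898,0.6133)
P = B + 2.69·ex + 2.11·ey = (0.6523,4.1619)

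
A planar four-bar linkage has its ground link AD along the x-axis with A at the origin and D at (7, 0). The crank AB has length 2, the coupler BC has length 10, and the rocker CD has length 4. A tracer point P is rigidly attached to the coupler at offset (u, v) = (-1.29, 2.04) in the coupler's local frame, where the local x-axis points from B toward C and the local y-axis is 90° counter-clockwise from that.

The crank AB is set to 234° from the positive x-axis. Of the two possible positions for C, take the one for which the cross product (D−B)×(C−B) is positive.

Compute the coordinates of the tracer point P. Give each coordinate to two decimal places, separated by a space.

-3.39 -0.65

A=(0,0), D=(7.00,0)
B = A + 2.00·(cos234°, sin234°) = (-1.1756, -1.6180)
|BD| = 8.3341
circle(B,10.00) ∩ circle(D,4.00): a=9.2066, h=3.9037
  candidates: C₊=(7.0980,3.9988) cross=32.534; C₋=(8.6137,-3.6600) cross=-32.534
  mode + wants cross > 0 → take C=(7.0980,3.9988) (cross=32.534)
ex = (C−B)/|BC| = (0.8274,0.5617); ey = (-0.5617,0.8274)
P = B + -1.29·ex + 2.04·ey = (-3.3887,-0.6548)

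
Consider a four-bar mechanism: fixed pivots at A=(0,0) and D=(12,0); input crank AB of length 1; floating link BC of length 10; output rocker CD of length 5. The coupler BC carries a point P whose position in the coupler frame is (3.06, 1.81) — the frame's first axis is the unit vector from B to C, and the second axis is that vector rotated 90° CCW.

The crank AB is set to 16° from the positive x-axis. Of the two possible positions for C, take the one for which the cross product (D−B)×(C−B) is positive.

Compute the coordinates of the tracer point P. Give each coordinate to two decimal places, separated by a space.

A=(0,0), D=(12.00,0)
B = A + 1.00·(cos16°, sin16°) = (0.9613, 0.2756)
|BD| = 11.0422
circle(B,10.00) ∩ circle(D,5.00): a=8.9172, h=4.5260
  candidates: C₊=(9.9886,4.5776) cross=49.976; C₋=(9.7627,-4.4715) cross=-49.976
  mode + wants cross > 0 → take C=(9.9886,4.5776) (cross=49.976)
ex = (C−B)/|BC| = (0.9027,0.4302); ey = (-0.4302,0.9027)
P = B + 3.06·ex + 1.81·ey = (2.9450,3.2260)

2.94 3.23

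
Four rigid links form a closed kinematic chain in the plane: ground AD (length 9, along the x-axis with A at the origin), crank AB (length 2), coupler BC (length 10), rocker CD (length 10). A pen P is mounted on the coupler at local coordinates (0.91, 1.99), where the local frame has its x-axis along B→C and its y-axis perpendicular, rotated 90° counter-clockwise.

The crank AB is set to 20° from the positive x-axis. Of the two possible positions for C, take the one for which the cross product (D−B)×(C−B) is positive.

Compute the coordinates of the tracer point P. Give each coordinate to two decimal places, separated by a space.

0.50 2.39

A=(0,0), D=(9.00,0)
B = A + 2.00·(cos20°, sin20°) = (1.8794, 0.6840)
|BD| = 7.1534
circle(B,10.00) ∩ circle(D,10.00): a=3.5767, h=9.3385
  candidates: C₊=(6.3327,9.6377) cross=66.802; C₋=(4.5467,-8.9537) cross=-66.802
  mode + wants cross > 0 → take C=(6.3327,9.6377) (cross=66.802)
ex = (C−B)/|BC| = (0.4453,0.8954); ey = (-0.8954,0.4453)
P = B + 0.91·ex + 1.99·ey = (0.5029,2.3850)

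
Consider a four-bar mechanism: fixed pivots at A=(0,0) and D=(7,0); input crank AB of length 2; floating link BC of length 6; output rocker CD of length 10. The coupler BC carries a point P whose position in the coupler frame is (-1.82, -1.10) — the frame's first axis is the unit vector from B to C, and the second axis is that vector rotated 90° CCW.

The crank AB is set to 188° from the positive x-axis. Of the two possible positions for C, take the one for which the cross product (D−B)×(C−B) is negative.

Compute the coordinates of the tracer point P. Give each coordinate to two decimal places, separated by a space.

-3.40 1.31

A=(0,0), D=(7.00,0)
B = A + 2.00·(cos188°, sin188°) = (-1.9805, -0.2783)
|BD| = 8.9848
circle(B,6.00) ∩ circle(D,10.00): a=0.9309, h=5.9273
  candidates: C₊=(-1.2337,5.6750) cross=53.256; C₋=(-0.8665,-6.1740) cross=-53.256
  mode - wants cross < 0 → take C=(-0.8665,-6.1740) (cross=-53.256)
ex = (C−B)/|BC| = (0.1857,-0.9826); ey = (0.9826,0.1857)
P = B + -1.82·ex + -1.10·ey = (-3.3993,1.3058)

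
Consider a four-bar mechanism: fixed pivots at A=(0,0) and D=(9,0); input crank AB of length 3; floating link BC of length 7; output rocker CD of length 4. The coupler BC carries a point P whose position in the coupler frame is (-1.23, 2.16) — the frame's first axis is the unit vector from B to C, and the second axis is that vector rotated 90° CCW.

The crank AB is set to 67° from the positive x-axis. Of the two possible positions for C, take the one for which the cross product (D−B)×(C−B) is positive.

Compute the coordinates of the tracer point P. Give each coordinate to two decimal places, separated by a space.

A=(0,0), D=(9.00,0)
B = A + 3.00·(cos67°, sin67°) = (1.1722, 2.7615)
|BD| = 8.3006
circle(B,7.00) ∩ circle(D,4.00): a=6.1381, h=3.3650
  candidates: C₊=(8.0802,3.8928) cross=27.932; C₋=(5.8412,-2.4539) cross=-27.932
  mode + wants cross > 0 → take C=(8.0802,3.8928) (cross=27.932)
ex = (C−B)/|BC| = (0.9869,0.1616); ey = (-0.1616,0.9869)
P = B + -1.23·ex + 2.16·ey = (-0.3907,4.6943)

-0.39 4.69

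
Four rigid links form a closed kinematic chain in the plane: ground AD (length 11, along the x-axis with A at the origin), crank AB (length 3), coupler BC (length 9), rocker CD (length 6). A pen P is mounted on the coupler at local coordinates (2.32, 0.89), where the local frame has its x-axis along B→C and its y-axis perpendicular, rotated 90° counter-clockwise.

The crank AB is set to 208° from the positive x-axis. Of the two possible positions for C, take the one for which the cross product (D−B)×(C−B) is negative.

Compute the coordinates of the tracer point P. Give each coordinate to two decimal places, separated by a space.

A=(0,0), D=(11.00,0)
B = A + 3.00·(cos208°, sin208°) = (-2.6488, -1.4084)
|BD| = 13.7213
circle(B,9.00) ∩ circle(D,6.00): a=8.5004, h=2.9568
  candidates: C₊=(5.5032,2.4053) cross=40.571; C₋=(6.1102,-3.4770) cross=-40.571
  mode - wants cross < 0 → take C=(6.1102,-3.4770) (cross=-40.571)
ex = (C−B)/|BC| = (0.9732,-0.2298); ey = (0.2298,0.9732)
P = B + 2.32·ex + 0.89·ey = (-0.1864,-1.0755)

-0.19 -1.08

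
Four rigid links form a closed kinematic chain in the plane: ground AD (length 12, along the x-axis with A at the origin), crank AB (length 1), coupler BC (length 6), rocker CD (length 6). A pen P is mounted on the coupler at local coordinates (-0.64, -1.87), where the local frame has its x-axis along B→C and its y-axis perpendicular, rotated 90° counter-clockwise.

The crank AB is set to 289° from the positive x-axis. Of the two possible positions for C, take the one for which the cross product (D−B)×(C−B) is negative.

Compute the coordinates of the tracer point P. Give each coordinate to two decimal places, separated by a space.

-0.57 -2.71

A=(0,0), D=(12.00,0)
B = A + 1.00·(cos289°, sin289°) = (0.3256, -0.9455)
|BD| = 11.7127
circle(B,6.00) ∩ circle(D,6.00): a=5.8563, h=1.3051
  candidates: C₊=(6.0574,0.8281) cross=15.287; C₋=(6.2681,-1.7736) cross=-15.287
  mode - wants cross < 0 → take C=(6.2681,-1.7736) (cross=-15.287)
ex = (C−B)/|BC| = (0.9904,-0.1380); ey = (0.1380,0.9904)
P = B + -0.64·ex + -1.87·ey = (-0.5664,-2.7093)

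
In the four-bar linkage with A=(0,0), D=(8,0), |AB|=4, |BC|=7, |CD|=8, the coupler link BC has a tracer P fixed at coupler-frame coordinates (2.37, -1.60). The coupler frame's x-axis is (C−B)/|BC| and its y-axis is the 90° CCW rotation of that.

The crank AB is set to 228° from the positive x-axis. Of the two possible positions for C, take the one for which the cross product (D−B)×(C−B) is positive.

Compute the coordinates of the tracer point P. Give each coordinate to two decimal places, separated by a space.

-0.14 -1.65

A=(0,0), D=(8.00,0)
B = A + 4.00·(cos228°, sin228°) = (-2.6765, -2.9726)
|BD| = 11.0826
circle(B,7.00) ∩ circle(D,8.00): a=4.8646, h=5.0335
  candidates: C₊=(0.6597,3.1812) cross=55.784; C₋=(3.3599,-6.5168) cross=-55.784
  mode + wants cross > 0 → take C=(0.6597,3.1812) (cross=55.784)
ex = (C−B)/|BC| = (0.4766,0.8791); ey = (-0.8791,0.4766)
P = B + 2.37·ex + -1.60·ey = (-0.1404,-1.6516)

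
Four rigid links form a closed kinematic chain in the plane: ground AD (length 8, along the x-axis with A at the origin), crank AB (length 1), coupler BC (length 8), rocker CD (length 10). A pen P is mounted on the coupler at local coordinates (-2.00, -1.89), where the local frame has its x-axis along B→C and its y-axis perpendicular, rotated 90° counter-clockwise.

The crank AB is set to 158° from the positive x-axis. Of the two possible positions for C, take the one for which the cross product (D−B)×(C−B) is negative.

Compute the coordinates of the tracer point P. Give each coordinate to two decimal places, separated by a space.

-3.28 1.80

A=(0,0), D=(8.00,0)
B = A + 1.00·(cos158°, sin158°) = (-0.9272, 0.3746)
|BD| = 8.9350
circle(B,8.00) ∩ circle(D,10.00): a=2.4530, h=7.6146
  candidates: C₊=(1.8429,7.8797) cross=68.037; C₋=(1.2044,-7.3362) cross=-68.037
  mode - wants cross < 0 → take C=(1.2044,-7.3362) (cross=-68.037)
ex = (C−B)/|BC| = (0.2664,-0.9638); ey = (0.9638,0.2664)
P = B + -2.00·ex + -1.89·ey = (-3.2818,1.7987)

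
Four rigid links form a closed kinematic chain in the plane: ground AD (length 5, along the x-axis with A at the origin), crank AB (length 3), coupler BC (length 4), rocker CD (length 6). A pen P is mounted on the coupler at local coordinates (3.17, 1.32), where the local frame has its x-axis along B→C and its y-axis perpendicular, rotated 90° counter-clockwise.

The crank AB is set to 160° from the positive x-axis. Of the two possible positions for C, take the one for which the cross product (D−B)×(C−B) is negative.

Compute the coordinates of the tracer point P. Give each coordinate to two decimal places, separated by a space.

A=(0,0), D=(5.00,0)
B = A + 3.00·(cos160°, sin160°) = (-2.8191, 1.0261)
|BD| = 7.8861
circle(B,4.00) ∩ circle(D,6.00): a=2.6750, h=2.9739
  candidates: C₊=(0.2201,3.6267) cross=23.453; C₋=(-0.5538,-2.2706) cross=-23.453
  mode - wants cross < 0 → take C=(-0.5538,-2.2706) (cross=-23.453)
ex = (C−B)/|BC| = (0.5663,-0.8242); ey = (0.8242,0.5663)
P = B + 3.17·ex + 1.32·ey = (0.0641,-0.8390)

0.06 -0.84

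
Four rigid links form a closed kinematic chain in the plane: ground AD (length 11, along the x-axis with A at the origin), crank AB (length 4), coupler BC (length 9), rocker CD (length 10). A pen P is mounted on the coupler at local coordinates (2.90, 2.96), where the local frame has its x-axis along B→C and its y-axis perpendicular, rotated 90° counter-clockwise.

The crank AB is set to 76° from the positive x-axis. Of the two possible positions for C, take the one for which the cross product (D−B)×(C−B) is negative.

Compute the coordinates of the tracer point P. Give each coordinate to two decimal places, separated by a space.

4.34 1.47

A=(0,0), D=(11.00,0)
B = A + 4.00·(cos76°, sin76°) = (0.9677, 3.8812)
|BD| = 10.7569
circle(B,9.00) ∩ circle(D,10.00): a=4.4953, h=7.7969
  candidates: C₊=(7.9734,9.5310) cross=83.871; C₋=(2.3470,-5.0125) cross=-83.871
  mode - wants cross < 0 → take C=(2.3470,-5.0125) (cross=-83.871)
ex = (C−B)/|BC| = (0.1533,-0.9882); ey = (0.9882,0.1533)
P = B + 2.90·ex + 2.96·ey = (4.3372,1.4691)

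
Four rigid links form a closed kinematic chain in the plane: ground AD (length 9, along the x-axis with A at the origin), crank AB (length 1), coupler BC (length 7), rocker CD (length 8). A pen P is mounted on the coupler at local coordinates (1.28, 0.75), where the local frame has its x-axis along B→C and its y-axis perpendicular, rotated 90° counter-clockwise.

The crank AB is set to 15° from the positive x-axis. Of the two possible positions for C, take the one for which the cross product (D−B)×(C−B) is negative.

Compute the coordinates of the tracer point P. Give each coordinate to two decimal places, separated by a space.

2.18 -0.60

A=(0,0), D=(9.00,0)
B = A + 1.00·(cos15°, sin15°) = (0.9659, 0.2588)
|BD| = 8.0382
circle(B,7.00) ∩ circle(D,8.00): a=3.0861, h=6.2830
  candidates: C₊=(4.2527,6.4392) cross=50.504; C₋=(3.8481,-6.1203) cross=-50.504
  mode - wants cross < 0 → take C=(3.8481,-6.1203) (cross=-50.504)
ex = (C−B)/|BC| = (0.4117,-0.9113); ey = (0.9113,0.4117)
P = B + 1.28·ex + 0.75·ey = (2.1764,-0.5988)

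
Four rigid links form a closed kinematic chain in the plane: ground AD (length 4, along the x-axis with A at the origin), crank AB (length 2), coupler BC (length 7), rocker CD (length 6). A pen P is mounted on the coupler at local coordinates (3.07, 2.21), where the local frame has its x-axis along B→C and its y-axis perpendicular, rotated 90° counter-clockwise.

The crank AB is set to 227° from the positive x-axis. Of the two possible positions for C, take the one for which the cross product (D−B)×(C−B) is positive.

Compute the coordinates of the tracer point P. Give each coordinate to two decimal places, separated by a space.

-2.45 2.16

A=(0,0), D=(4.00,0)
B = A + 2.00·(cos227°, sin227°) = (-1.3640, -1.4627)
|BD| = 5.5599
circle(B,7.00) ∩ circle(D,6.00): a=3.9490, h=5.7797
  candidates: C₊=(0.9254,5.1523) cross=32.134; C₋=(3.9665,-5.9999) cross=-32.134
  mode + wants cross > 0 → take C=(0.9254,5.1523) (cross=32.134)
ex = (C−B)/|BC| = (0.3271,0.9450); ey = (-0.9450,0.3271)
P = B + 3.07·ex + 2.21·ey = (-2.4484,2.1612)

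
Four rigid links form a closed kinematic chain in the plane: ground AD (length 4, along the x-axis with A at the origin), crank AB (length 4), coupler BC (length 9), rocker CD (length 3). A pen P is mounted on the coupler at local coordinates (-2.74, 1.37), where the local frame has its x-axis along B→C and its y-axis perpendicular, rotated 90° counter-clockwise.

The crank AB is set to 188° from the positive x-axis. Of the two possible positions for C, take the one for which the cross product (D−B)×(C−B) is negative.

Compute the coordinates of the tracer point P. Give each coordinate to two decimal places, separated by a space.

A=(0,0), D=(4.00,0)
B = A + 4.00·(cos188°, sin188°) = (-3.9611, -0.5567)
|BD| = 7.9805
circle(B,9.00) ∩ circle(D,3.00): a=8.5012, h=2.9545
  candidates: C₊=(4.3134,2.9836) cross=23.578; C₋=(4.7256,-2.9109) cross=-23.578
  mode - wants cross < 0 → take C=(4.7256,-2.9109) (cross=-23.578)
ex = (C−B)/|BC| = (0.9652,-0.2616); ey = (0.2616,0.9652)
P = B + -2.74·ex + 1.37·ey = (-6.2473,1.4823)

-6.25 1.48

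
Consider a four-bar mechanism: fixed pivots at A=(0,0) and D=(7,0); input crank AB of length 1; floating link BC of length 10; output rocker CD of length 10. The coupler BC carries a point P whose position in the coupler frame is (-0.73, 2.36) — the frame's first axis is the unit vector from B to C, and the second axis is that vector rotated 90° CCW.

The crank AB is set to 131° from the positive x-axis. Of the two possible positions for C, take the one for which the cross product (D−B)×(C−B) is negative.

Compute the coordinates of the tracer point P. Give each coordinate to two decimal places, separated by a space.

1.39 2.14

A=(0,0), D=(7.00,0)
B = A + 1.00·(cos131°, sin131°) = (-0.6561, 0.7547)
|BD| = 7.6932
circle(B,10.00) ∩ circle(D,10.00): a=3.8466, h=9.2306
  candidates: C₊=(4.0775,9.5634) cross=71.012; C₋=(2.2664,-8.8087) cross=-71.012
  mode - wants cross < 0 → take C=(2.2664,-8.8087) (cross=-71.012)
ex = (C−B)/|BC| = (0.2922,-0.9563); ey = (0.9563,0.2922)
P = B + -0.73·ex + 2.36·ey = (1.3876,2.1425)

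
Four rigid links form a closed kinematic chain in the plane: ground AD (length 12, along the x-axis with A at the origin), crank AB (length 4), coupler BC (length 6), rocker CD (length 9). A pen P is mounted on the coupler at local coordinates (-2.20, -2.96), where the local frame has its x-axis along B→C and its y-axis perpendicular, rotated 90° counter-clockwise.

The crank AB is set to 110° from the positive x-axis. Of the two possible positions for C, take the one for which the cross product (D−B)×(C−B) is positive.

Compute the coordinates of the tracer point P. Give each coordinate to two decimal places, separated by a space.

A=(0,0), D=(12.00,0)
B = A + 4.00·(cos110°, sin110°) = (-1.3681, 3.7588)
|BD| = 13.8865
circle(B,6.00) ∩ circle(D,9.00): a=5.3230, h=2.7688
  candidates: C₊=(4.5056,4.9834) cross=38.449; C₋=(3.0067,-0.3475) cross=-38.449
  mode + wants cross > 0 → take C=(4.5056,4.9834) (cross=38.449)
ex = (C−B)/|BC| = (0.9789,0.2041); ey = (-0.2041,0.9789)
P = B + -2.20·ex + -2.96·ey = (-2.9176,0.4121)

-2.92 0.41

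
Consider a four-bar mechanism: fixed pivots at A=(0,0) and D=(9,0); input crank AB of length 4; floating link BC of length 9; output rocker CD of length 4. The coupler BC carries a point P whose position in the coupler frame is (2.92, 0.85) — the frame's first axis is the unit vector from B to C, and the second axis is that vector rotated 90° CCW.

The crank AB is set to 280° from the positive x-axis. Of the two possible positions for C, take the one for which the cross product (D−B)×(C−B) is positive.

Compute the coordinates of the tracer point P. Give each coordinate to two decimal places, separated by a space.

A=(0,0), D=(9.00,0)
B = A + 4.00·(cos280°, sin280°) = (0.6946, -3.9392)
|BD| = 9.1922
circle(B,9.00) ∩ circle(D,4.00): a=8.1317, h=3.8568
  candidates: C₊=(6.3890,3.0303) cross=35.453; C₋=(9.6946,-3.9392) cross=-35.453
  mode + wants cross > 0 → take C=(6.3890,3.0303) (cross=35.453)
ex = (C−B)/|BC| = (0.6327,0.7744); ey = (-0.7744,0.6327)
P = B + 2.92·ex + 0.85·ey = (1.8839,-1.1402)

1.88 -1.14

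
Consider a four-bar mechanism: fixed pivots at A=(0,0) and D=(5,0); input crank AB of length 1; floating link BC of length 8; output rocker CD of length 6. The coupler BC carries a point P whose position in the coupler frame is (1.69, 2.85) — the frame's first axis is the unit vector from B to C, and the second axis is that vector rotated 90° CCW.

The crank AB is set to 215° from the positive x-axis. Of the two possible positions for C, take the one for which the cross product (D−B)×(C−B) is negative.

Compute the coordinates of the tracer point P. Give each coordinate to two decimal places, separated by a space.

2.36 0.37

A=(0,0), D=(5.00,0)
B = A + 1.00·(cos215°, sin215°) = (-0.8192, -0.5736)
|BD| = 5.8474
circle(B,8.00) ∩ circle(D,6.00): a=5.3179, h=5.9766
  candidates: C₊=(3.8869,5.8958) cross=34.947; C₋=(5.0594,-5.9997) cross=-34.947
  mode - wants cross < 0 → take C=(5.0594,-5.9997) (cross=-34.947)
ex = (C−B)/|BC| = (0.7348,-0.6783); ey = (0.6783,0.7348)
P = B + 1.69·ex + 2.85·ey = (2.3557,0.3744)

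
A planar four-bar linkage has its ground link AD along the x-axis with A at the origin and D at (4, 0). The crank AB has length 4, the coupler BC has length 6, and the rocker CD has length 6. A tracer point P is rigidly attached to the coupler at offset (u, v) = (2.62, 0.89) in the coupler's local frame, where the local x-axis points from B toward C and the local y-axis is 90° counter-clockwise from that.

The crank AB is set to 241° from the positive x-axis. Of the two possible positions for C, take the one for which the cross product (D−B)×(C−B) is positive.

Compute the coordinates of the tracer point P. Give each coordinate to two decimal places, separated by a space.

A=(0,0), D=(4.00,0)
B = A + 4.00·(cos241°, sin241°) = (-1.9392, -3.4985)
|BD| = 6.8930
circle(B,6.00) ∩ circle(D,6.00): a=3.4465, h=4.9114
  candidates: C₊=(-1.4623,2.4825) cross=33.854; C₋=(3.5231,-5.9810) cross=-33.854
  mode + wants cross > 0 → take C=(-1.4623,2.4825) (cross=33.854)
ex = (C−B)/|BC| = (0.0795,0.9968); ey = (-0.9968,0.0795)
P = B + 2.62·ex + 0.89·ey = (-2.6182,-0.8160)

-2.62 -0.82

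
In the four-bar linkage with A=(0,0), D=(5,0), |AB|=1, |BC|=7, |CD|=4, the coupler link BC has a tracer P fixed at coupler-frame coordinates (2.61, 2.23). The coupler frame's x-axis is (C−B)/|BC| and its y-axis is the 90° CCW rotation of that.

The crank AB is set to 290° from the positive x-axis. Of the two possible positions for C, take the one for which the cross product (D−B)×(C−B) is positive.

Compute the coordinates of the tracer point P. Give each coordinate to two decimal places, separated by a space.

0.63 2.48

A=(0,0), D=(5.00,0)
B = A + 1.00·(cos290°, sin290°) = (0.3420, -0.9397)
|BD| = 4.7518
circle(B,7.00) ∩ circle(D,4.00): a=5.8483, h=3.8468
  candidates: C₊=(5.3141,3.9877) cross=18.279; C₋=(6.8355,-3.5540) cross=-18.279
  mode + wants cross > 0 → take C=(5.3141,3.9877) (cross=18.279)
ex = (C−B)/|BC| = (0.7103,0.7039); ey = (-0.7039,0.7103)
P = B + 2.61·ex + 2.23·ey = (0.6262,2.4815)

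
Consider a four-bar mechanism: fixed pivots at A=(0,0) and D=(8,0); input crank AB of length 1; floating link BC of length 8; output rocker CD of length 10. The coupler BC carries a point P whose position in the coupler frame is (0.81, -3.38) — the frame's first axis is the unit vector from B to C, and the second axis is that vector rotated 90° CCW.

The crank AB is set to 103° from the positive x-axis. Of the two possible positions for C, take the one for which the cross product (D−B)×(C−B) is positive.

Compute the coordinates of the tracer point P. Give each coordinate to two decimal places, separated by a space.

3.22 0.52

A=(0,0), D=(8.00,0)
B = A + 1.00·(cos103°, sin103°) = (-0.2250, 0.9744)
|BD| = 8.2825
circle(B,8.00) ∩ circle(D,10.00): a=1.9680, h=7.7542
  candidates: C₊=(2.6416,8.4432) cross=64.224; C₋=(0.8171,-6.9575) cross=-64.224
  mode + wants cross > 0 → take C=(2.6416,8.4432) (cross=64.224)
ex = (C−B)/|BC| = (0.3583,0.9336); ey = (-0.9336,0.3583)
P = B + 0.81·ex + -3.38·ey = (3.2209,0.5195)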